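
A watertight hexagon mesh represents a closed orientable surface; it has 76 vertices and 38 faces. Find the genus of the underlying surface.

1

Every face is a hexagon, so 2E = 6·38 = 228, giving E = 114.
χ = V − E + F = 76 − 114 + 38 = 0.
For a closed orientable surface χ = 2 − 2g, so g = (2 − (0))/2 = 1.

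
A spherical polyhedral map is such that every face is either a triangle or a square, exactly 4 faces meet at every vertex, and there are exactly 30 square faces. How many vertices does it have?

36

Let x be the number of triangles; then F = 30 + x.
Edge–face incidences: 2E = 4·30 + 3·x = 120 + 3x.
Every vertex has degree 4, so 4V = 2E.
Euler: V − E + F = 2 ⇒ (2E)/4 − E + (30 + x) = 2.
Multiply by 8: 2·(2E) − 4·(2E) + 8·(30 + x) = 16, i.e. 240 + 8x − 2·(120 + 3x) = 16.
Collecting terms: 2x = 16, so x = 8.
Then 2E = 120 + 3·8 = 144, so E = 72, V = 2E/4 = 36, F = 30 + 8 = 38.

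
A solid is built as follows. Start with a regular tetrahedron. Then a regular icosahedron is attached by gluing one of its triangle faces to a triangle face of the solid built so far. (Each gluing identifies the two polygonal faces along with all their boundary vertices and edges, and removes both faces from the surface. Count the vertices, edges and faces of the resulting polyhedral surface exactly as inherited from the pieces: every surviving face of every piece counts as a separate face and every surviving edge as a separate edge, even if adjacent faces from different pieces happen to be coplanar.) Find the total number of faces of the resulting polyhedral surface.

22

A regular tetrahedron: V=4, E=6, F=4.
Attach a regular icosahedron (V=12, E=30, F=20) along a 3-gon: merge 3 vertices and 3 edges, delete both glued faces → V=13, E=33, F=22.
Check: V − E + F = 13 − 33 + 22 = 2.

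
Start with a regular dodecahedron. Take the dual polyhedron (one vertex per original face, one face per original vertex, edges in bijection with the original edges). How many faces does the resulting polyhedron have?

The base solid has V = 20, E = 30, F = 12.
The dual swaps V and F and preserves E: V′ = F = 12, E′ = E = 30, F′ = V = 20.

20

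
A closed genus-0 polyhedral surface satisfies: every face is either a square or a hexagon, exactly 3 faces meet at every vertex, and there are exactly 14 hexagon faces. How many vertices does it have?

Let x be the number of squares; then F = 14 + x.
Edge–face incidences: 2E = 6·14 + 4·x = 84 + 4x.
Every vertex has degree 3, so 3V = 2E.
Euler: V − E + F = 2 ⇒ (2E)/3 − E + (14 + x) = 2.
Multiply by 6: 2·(2E) − 3·(2E) + 6·(14 + x) = 12, i.e. 84 + 6x − (84 + 4x) = 12.
Collecting terms: 2x = 12, so x = 6.
Then 2E = 84 + 4·6 = 108, so E = 54, V = 2E/3 = 36, F = 14 + 6 = 20.

36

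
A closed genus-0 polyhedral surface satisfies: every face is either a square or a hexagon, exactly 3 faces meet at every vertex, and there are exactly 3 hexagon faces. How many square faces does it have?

Let x be the number of squares; then F = 3 + x.
Edge–face incidences: 2E = 6·3 + 4·x = 18 + 4x.
Every vertex has degree 3, so 3V = 2E.
Euler: V − E + F = 2 ⇒ (2E)/3 − E + (3 + x) = 2.
Multiply by 6: 2·(2E) − 3·(2E) + 6·(3 + x) = 12, i.e. 18 + 6x − (18 + 4x) = 12.
Collecting terms: 2x = 12, so x = 6.
Then 2E = 18 + 4·6 = 42, so E = 21, V = 2E/3 = 14, F = 3 + 6 = 9.

6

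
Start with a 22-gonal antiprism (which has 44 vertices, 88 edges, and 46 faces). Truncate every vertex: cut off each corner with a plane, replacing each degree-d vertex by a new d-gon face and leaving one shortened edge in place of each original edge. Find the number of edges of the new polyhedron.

264

Truncation replaces each original edge-end by a new vertex, so V′ = 2E = 176.
Each original edge survives, and each old vertex of degree d contributes d new edges; summing degrees gives Σd = 2E, so E′ = E + 2E = 3E = 264.
Each original face survives and each original vertex becomes one new face: F′ = F + V = 90.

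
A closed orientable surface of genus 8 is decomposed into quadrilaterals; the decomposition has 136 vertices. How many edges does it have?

300

χ = 2 − 2·8 = -14, and every face is a square so 4F = 2E.
V − E + F = -14 with E = 4F/2 gives 136 − (4/2 − 1)·F = -14, so F = 150 and E = 300.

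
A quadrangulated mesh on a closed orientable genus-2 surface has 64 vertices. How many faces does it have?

χ = 2 − 2·2 = -2, and every face is a square so 4F = 2E.
V − E + F = -2 with E = 4F/2 gives 64 − (4/2 − 1)·F = -2, so F = 66 and E = 132.

66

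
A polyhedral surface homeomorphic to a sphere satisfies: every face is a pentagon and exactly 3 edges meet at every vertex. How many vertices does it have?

Each face has 5 edges and each edge borders two faces, so 2E = 5F.
Each vertex has degree 3, so 3V = 2E and hence V = 5F/3.
Euler: V − E + F = 2 ⇒ (5F/3) − (5F/2) + F = 2.
Multiply by 6: (10 − 15 + 6)F = 12, i.e. 1F = 12.
So F = 12, E = 5·12/2 = 30, V = 5·12/3 = 20.

20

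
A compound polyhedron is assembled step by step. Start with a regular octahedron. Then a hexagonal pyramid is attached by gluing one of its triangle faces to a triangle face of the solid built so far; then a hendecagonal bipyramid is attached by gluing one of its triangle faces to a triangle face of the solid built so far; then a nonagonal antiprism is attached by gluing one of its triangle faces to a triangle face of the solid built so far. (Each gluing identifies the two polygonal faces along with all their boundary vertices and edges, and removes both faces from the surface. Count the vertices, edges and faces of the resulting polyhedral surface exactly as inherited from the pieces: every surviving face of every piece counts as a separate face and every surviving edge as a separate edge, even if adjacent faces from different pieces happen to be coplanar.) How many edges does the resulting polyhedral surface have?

84

A regular octahedron: V=6, E=12, F=8.
Attach a hexagonal pyramid (V=7, E=12, F=7) along a 3-gon: merge 3 vertices and 3 edges, delete both glued faces → V=10, E=21, F=13.
Attach a hendecagonal bipyramid (V=13, E=33, F=22) along a 3-gon: merge 3 vertices and 3 edges, delete both glued faces → V=20, E=51, F=33.
Attach a nonagonal antiprism (V=18, E=36, F=20) along a 3-gon: merge 3 vertices and 3 edges, delete both glued faces → V=35, E=84, F=51.
Check: V − E + F = 35 − 84 + 51 = 2.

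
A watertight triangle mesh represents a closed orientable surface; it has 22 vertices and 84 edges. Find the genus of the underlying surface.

4

Every face is a triangle and each edge borders two faces, so 3F = 2·84, giving F = 56.
χ = V − E + F = 22 − 84 + 56 = -6.
For a closed orientable surface χ = 2 − 2g, so g = (2 − (-6))/2 = 4.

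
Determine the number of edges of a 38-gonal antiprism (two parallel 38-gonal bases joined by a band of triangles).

152

An antiprism on an n-gon has two n-gon caps and 2n triangles: V = 2·38 = 76, E = 4·38 = 152, F = 2·38 + 2 = 78.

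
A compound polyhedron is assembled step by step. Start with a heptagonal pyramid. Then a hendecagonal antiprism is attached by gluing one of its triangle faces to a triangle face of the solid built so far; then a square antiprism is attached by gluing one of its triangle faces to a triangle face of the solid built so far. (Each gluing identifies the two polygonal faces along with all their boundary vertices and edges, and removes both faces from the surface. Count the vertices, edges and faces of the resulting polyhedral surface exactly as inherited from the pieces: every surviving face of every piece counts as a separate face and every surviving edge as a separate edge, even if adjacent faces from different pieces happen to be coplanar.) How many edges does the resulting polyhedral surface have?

A heptagonal pyramid: V=8, E=14, F=8.
Attach a hendecagonal antiprism (V=22, E=44, F=24) along a 3-gon: merge 3 vertices and 3 edges, delete both glued faces → V=27, E=55, F=30.
Attach a square antiprism (V=8, E=16, F=10) along a 3-gon: merge 3 vertices and 3 edges, delete both glued faces → V=32, E=68, F=38.
Check: V − E + F = 32 − 68 + 38 = 2.

68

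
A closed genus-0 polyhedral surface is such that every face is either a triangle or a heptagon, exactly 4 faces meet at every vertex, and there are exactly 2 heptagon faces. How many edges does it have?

Let x be the number of triangles; then F = 2 + x.
Edge–face incidences: 2E = 7·2 + 3·x = 14 + 3x.
Every vertex has degree 4, so 4V = 2E.
Euler: V − E + F = 2 ⇒ (2E)/4 − E + (2 + x) = 2.
Multiply by 8: 2·(2E) − 4·(2E) + 8·(2 + x) = 16, i.e. 16 + 8x − 2·(14 + 3x) = 16.
Collecting terms: 2x − 12 = 16, so 2x = 28, so x = 14.
Then 2E = 14 + 3·14 = 56, so E = 28, V = 2E/4 = 14, F = 2 + 14 = 16.

28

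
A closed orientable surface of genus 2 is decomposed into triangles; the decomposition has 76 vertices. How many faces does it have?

156

χ = 2 − 2·2 = -2, and every face is a triangle so 3F = 2E.
V − E + F = -2 with E = 3F/2 gives 76 − (3/2 − 1)·F = -2, so F = 156 and E = 234.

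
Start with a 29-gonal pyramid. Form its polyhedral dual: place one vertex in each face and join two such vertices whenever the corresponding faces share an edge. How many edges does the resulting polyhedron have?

58

The base solid has V = 30, E = 58, F = 30.
The dual swaps V and F and preserves E: V′ = F = 30, E′ = E = 58, F′ = V = 30.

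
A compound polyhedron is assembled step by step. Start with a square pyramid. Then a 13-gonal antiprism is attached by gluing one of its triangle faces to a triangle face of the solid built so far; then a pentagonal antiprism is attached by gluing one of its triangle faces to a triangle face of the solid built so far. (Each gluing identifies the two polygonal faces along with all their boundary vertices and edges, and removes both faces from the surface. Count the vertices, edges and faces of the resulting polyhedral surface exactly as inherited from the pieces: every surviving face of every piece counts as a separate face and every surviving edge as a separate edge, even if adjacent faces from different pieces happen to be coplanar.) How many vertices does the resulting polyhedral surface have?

A square pyramid: V=5, E=8, F=5.
Attach a 13-gonal antiprism (V=26, E=52, F=28) along a 3-gon: merge 3 vertices and 3 edges, delete both glued faces → V=28, E=57, F=31.
Attach a pentagonal antiprism (V=10, E=20, F=12) along a 3-gon: merge 3 vertices and 3 edges, delete both glued faces → V=35, E=74, F=41.
Check: V − E + F = 35 − 74 + 41 = 2.

35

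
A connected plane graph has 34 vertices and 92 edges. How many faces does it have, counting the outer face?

Euler's formula for a connected plane graph: V − E + F = 2, so F = 2 − 34 + 92 = 60.

60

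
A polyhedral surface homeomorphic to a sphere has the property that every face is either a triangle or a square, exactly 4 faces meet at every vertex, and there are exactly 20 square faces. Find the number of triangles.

Let x be the number of triangles; then F = 20 + x.
Edge–face incidences: 2E = 4·20 + 3·x = 80 + 3x.
Every vertex has degree 4, so 4V = 2E.
Euler: V − E + F = 2 ⇒ (2E)/4 − E + (20 + x) = 2.
Multiply by 8: 2·(2E) − 4·(2E) + 8·(20 + x) = 16, i.e. 160 + 8x − 2·(80 + 3x) = 16.
Collecting terms: 2x = 16, so x = 8.
Then 2E = 80 + 3·8 = 104, so E = 52, V = 2E/4 = 26, F = 20 + 8 = 28.

8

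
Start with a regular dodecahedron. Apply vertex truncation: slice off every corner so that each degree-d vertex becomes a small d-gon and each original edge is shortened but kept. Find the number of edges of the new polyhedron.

90

The base solid has V = 20, E = 30, F = 12.
Truncation replaces each original edge-end by a new vertex, so V′ = 2E = 60.
Each original edge survives, and each old vertex of degree d contributes d new edges; summing degrees gives Σd = 2E, so E′ = E + 2E = 3E = 90.
Each original face survives and each original vertex becomes one new face: F′ = F + V = 32.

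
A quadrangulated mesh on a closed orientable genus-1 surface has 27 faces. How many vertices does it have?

χ = 2 − 2·1 = 0, and every face is a square so 4F = 2E.
E = 4·27/2 = 54. Then V = 0 + E − F = 0 + 54 − 27 = 27.

27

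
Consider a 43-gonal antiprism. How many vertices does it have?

86

An antiprism on an n-gon has two n-gon caps and 2n triangles: V = 2·43 = 86, E = 4·43 = 172, F = 2·43 + 2 = 88.
Check: V − E + F = 86 − 172 + 88 = 2.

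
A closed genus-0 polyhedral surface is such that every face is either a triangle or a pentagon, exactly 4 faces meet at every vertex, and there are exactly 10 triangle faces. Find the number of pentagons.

Let x be the number of pentagons; then F = 10 + x.
Edge–face incidences: 2E = 3·10 + 5·x = 30 + 5x.
Every vertex has degree 4, so 4V = 2E.
Euler: V − E + F = 2 ⇒ (2E)/4 − E + (10 + x) = 2.
Multiply by 8: 2·(2E) − 4·(2E) + 8·(10 + x) = 16, i.e. 80 + 8x − 2·(30 + 5x) = 16.
Collecting terms: −2x + 20 = 16, so −2x = −4, so x = 2.
Then 2E = 30 + 5·2 = 40, so E = 20, V = 2E/4 = 10, F = 10 + 2 = 12.

2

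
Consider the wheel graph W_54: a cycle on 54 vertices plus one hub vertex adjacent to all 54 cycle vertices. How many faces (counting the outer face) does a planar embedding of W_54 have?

55

W_54 has V = 54 + 1 = 55 vertices and E = 2·54 = 108 edges.
By Euler's formula F = 2 − V + E = 2 − 55 + 108 = 55.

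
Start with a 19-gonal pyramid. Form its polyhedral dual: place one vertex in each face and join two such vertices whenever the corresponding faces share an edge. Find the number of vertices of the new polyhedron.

The base solid has V = 20, E = 38, F = 20.
The dual swaps V and F and preserves E: V′ = F = 20, E′ = E = 38, F′ = V = 20.

20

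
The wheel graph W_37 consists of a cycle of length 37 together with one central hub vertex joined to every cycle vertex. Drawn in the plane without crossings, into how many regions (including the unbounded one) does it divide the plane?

W_37 has V = 37 + 1 = 38 vertices and E = 2·37 = 74 edges.
By Euler's formula F = 2 − V + E = 2 − 38 + 74 = 38.

38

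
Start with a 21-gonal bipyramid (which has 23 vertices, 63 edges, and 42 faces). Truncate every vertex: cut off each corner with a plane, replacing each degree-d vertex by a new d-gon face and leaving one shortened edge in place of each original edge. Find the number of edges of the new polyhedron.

Truncation replaces each original edge-end by a new vertex, so V′ = 2E = 126.
Each original edge survives, and each old vertex of degree d contributes d new edges; summing degrees gives Σd = 2E, so E′ = E + 2E = 3E = 189.
Each original face survives and each original vertex becomes one new face: F′ = F + V = 65.

189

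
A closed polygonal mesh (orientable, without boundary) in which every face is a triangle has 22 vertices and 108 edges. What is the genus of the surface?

Every face is a triangle and each edge borders two faces, so 3F = 2·108, giving F = 72.
χ = V − E + F = 22 − 108 + 72 = -14.
For a closed orientable surface χ = 2 − 2g, so g = (2 − (-14))/2 = 8.

8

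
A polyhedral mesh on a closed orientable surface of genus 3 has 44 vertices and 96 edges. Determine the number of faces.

48

For a closed orientable surface of genus 3, χ = 2 − 2·3 = -4.
F = -4 − V + E = -4 − 44 + 96 = 48.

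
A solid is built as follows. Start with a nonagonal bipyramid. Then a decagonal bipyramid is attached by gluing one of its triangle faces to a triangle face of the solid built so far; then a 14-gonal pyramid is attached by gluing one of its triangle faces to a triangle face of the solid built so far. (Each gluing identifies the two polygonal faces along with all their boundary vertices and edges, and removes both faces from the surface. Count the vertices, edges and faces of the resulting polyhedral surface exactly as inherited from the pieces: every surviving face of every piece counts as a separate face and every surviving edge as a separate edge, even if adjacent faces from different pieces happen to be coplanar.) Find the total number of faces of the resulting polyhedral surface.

49

A nonagonal bipyramid: V=11, E=27, F=18.
Attach a decagonal bipyramid (V=12, E=30, F=20) along a 3-gon: merge 3 vertices and 3 edges, delete both glued faces → V=20, E=54, F=36.
Attach a 14-gonal pyramid (V=15, E=28, F=15) along a 3-gon: merge 3 vertices and 3 edges, delete both glued faces → V=32, E=79, F=49.
Check: V − E + F = 32 − 79 + 49 = 2.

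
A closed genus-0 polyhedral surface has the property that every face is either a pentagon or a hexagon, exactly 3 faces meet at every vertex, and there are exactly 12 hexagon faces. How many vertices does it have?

Let x be the number of pentagons; then F = 12 + x.
Edge–face incidences: 2E = 6·12 + 5·x = 72 + 5x.
Every vertex has degree 3, so 3V = 2E.
Euler: V − E + F = 2 ⇒ (2E)/3 − E + (12 + x) = 2.
Multiply by 6: 2·(2E) − 3·(2E) + 6·(12 + x) = 12, i.e. 72 + 6x − (72 + 5x) = 12.
Collecting terms: x = 12.
Then 2E = 72 + 5·12 = 132, so E = 66, V = 2E/3 = 44, F = 12 + 12 = 24.

44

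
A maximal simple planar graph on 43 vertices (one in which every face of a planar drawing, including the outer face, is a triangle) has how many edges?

123

In a plane triangulation 3F = 2E and V − E + F = 2, so E = 3V − 6 = 3·43 − 6 = 123.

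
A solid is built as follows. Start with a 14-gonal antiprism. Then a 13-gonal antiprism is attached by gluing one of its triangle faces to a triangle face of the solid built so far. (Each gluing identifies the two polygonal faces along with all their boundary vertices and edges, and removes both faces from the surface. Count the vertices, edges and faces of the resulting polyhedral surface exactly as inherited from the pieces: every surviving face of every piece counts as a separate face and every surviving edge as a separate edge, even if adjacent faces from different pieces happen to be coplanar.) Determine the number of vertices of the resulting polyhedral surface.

51

A 14-gonal antiprism: V=28, E=56, F=30.
Attach a 13-gonal antiprism (V=26, E=52, F=28) along a 3-gon: merge 3 vertices and 3 edges, delete both glued faces → V=51, E=105, F=56.
Check: V − E + F = 51 − 105 + 56 = 2.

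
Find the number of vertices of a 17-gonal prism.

A prism on an n-gon has two n-gon bases and n rectangular sides: V = 2·17 = 34, E = 3·17 = 51, F = 17 + 2 = 19.
Check: V − E + F = 34 − 51 + 19 = 2.

34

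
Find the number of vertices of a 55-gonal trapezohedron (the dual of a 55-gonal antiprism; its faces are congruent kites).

The n-trapezohedron (dual of the n-antiprism) has V = 2·55 + 2 = 112, E = 4·55 = 220, F = 2·55 = 110.

112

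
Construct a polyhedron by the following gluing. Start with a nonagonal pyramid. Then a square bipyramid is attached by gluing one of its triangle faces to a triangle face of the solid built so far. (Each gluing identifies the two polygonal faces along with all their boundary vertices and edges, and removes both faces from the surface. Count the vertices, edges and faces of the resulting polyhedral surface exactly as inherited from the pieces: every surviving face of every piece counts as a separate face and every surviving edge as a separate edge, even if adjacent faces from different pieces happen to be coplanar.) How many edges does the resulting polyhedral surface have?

A nonagonal pyramid: V=10, E=18, F=10.
Attach a square bipyramid (V=6, E=12, F=8) along a 3-gon: merge 3 vertices and 3 edges, delete both glued faces → V=13, E=27, F=16.
Check: V − E + F = 13 − 27 + 16 = 2.

27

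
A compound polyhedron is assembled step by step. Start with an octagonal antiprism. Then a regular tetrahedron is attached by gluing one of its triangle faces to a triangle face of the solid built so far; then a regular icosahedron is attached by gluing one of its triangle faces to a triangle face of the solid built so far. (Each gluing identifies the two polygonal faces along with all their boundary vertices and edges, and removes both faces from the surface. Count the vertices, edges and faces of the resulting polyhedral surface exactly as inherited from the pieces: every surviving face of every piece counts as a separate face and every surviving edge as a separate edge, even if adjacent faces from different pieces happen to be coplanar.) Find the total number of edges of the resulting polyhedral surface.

62

An octagonal antiprism: V=16, E=32, F=18.
Attach a regular tetrahedron (V=4, E=6, F=4) along a 3-gon: merge 3 vertices and 3 edges, delete both glued faces → V=17, E=35, F=20.
Attach a regular icosahedron (V=12, E=30, F=20) along a 3-gon: merge 3 vertices and 3 edges, delete both glued faces → V=26, E=62, F=38.
Check: V − E + F = 26 − 62 + 38 = 2.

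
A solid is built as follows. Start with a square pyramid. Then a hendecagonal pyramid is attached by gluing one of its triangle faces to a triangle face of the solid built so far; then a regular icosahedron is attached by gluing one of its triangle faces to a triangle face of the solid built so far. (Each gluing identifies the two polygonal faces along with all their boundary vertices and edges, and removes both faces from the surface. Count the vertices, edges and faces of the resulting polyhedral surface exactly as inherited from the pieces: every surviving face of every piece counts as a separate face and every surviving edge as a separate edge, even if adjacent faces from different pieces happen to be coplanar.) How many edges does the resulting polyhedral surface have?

A square pyramid: V=5, E=8, F=5.
Attach a hendecagonal pyramid (V=12, E=22, F=12) along a 3-gon: merge 3 vertices and 3 edges, delete both glued faces → V=14, E=27, F=15.
Attach a regular icosahedron (V=12, E=30, F=20) along a 3-gon: merge 3 vertices and 3 edges, delete both glued faces → V=23, E=54, F=33.
Check: V − E + F = 23 − 54 + 33 = 2.

54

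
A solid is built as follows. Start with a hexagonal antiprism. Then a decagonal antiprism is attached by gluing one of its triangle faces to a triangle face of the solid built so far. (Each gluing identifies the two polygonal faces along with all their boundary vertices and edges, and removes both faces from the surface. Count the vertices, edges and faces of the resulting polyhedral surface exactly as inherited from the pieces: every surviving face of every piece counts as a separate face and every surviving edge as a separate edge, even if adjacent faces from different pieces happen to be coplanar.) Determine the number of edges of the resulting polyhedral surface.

A hexagonal antiprism: V=12, E=24, F=14.
Attach a decagonal antiprism (V=20, E=40, F=22) along a 3-gon: merge 3 vertices and 3 edges, delete both glued faces → V=29, E=61, F=34.
Check: V − E + F = 29 − 61 + 34 = 2.

61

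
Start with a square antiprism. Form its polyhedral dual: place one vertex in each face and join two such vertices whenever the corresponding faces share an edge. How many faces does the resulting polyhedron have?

8

The base solid has V = 8, E = 16, F = 10.
The dual swaps V and F and preserves E: V′ = F = 10, E′ = E = 16, F′ = V = 8.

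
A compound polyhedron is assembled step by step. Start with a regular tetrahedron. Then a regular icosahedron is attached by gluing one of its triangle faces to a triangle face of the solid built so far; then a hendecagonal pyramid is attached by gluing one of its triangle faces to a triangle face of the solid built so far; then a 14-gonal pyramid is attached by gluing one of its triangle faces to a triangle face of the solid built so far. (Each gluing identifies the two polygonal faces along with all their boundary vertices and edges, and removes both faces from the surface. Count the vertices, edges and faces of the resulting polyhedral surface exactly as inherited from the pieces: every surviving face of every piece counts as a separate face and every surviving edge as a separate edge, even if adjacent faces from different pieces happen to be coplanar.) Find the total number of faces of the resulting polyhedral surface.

A regular tetrahedron: V=4, E=6, F=4.
Attach a regular icosahedron (V=12, E=30, F=20) along a 3-gon: merge 3 vertices and 3 edges, delete both glued faces → V=13, E=33, F=22.
Attach a hendecagonal pyramid (V=12, E=22, F=12) along a 3-gon: merge 3 vertices and 3 edges, delete both glued faces → V=22, E=52, F=32.
Attach a 14-gonal pyramid (V=15, E=28, F=15) along a 3-gon: merge 3 vertices and 3 edges, delete both glued faces → V=34, E=77, F=45.
Check: V − E + F = 34 − 77 + 45 = 2.

45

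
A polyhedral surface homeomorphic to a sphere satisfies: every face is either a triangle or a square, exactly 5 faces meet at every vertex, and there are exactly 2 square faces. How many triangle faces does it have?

Let x be the number of triangles; then F = 2 + x.
Edge–face incidences: 2E = 4·2 + 3·x = 8 + 3x.
Every vertex has degree 5, so 5V = 2E.
Euler: V − E + F = 2 ⇒ (2E)/5 − E + (2 + x) = 2.
Multiply by 10: 2·(2E) − 5·(2E) + 10·(2 + x) = 20, i.e. 20 + 10x − 3·(8 + 3x) = 20.
Collecting terms: x − 4 = 20, so x = 24.
Then 2E = 8 + 3·24 = 80, so E = 40, V = 2E/5 = 16, F = 2 + 24 = 26.

24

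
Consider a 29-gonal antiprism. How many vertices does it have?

An antiprism on an n-gon has two n-gon caps and 2n triangles: V = 2·29 = 58, E = 4·29 = 116, F = 2·29 + 2 = 60.

58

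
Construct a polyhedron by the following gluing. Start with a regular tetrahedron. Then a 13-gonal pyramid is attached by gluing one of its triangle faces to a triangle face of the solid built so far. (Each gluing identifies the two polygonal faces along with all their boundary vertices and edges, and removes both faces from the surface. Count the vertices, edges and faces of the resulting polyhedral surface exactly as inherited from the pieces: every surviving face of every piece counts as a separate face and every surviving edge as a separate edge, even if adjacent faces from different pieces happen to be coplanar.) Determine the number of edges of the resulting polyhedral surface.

29

A regular tetrahedron: V=4, E=6, F=4.
Attach a 13-gonal pyramid (V=14, E=26, F=14) along a 3-gon: merge 3 vertices and 3 edges, delete both glued faces → V=15, E=29, F=16.
Check: V − E + F = 15 − 29 + 16 = 2.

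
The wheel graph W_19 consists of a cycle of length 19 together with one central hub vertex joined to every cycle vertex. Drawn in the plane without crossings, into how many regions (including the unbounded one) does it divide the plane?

W_19 has V = 19 + 1 = 20 vertices and E = 2·19 = 38 edges.
By Euler's formula F = 2 − V + E = 2 − 20 + 38 = 20.

20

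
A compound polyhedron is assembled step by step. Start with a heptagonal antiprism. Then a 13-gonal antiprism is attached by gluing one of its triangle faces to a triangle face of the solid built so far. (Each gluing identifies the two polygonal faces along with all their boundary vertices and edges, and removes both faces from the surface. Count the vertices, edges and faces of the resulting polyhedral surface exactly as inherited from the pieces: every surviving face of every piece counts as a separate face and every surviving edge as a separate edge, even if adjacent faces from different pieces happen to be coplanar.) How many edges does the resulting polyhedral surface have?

77

A heptagonal antiprism: V=14, E=28, F=16.
Attach a 13-gonal antiprism (V=26, E=52, F=28) along a 3-gon: merge 3 vertices and 3 edges, delete both glued faces → V=37, E=77, F=42.
Check: V − E + F = 37 − 77 + 42 = 2.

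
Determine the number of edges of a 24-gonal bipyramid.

A bipyramid over an n-gon has 2n triangular faces and n + 2 vertices: V = 24 + 2 = 26, E = 3·24 = 72, F = 2·24 = 48.

72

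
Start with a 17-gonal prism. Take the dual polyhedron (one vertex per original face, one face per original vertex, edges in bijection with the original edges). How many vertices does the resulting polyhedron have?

19

The base solid has V = 34, E = 51, F = 19.
The dual swaps V and F and preserves E: V′ = F = 19, E′ = E = 51, F′ = V = 34.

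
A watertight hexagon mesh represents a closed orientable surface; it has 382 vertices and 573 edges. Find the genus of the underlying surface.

1

Every face is a hexagon and each edge borders two faces, so 6F = 2·573, giving F = 191.
χ = V − E + F = 382 − 573 + 191 = 0.
For a closed orientable surface χ = 2 − 2g, so g = (2 − (0))/2 = 1.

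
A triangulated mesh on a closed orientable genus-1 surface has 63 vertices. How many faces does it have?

126

χ = 2 − 2·1 = 0, and every face is a triangle so 3F = 2E.
V − E + F = 0 with E = 3F/2 gives 63 − (3/2 − 1)·F = 0, so F = 126 and E = 189.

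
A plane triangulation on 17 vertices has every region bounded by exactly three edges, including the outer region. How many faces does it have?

30

In a plane triangulation 3F = 2E and V − E + F = 2, so F = 2V − 4 = 2·17 − 4 = 30.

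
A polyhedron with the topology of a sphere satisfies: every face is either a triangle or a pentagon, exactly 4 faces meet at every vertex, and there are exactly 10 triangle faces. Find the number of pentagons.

2

Let x be the number of pentagons; then F = 10 + x.
Edge–face incidences: 2E = 3·10 + 5·x = 30 + 5x.
Every vertex has degree 4, so 4V = 2E.
Euler: V − E + F = 2 ⇒ (2E)/4 − E + (10 + x) = 2.
Multiply by 8: 2·(2E) − 4·(2E) + 8·(10 + x) = 16, i.e. 80 + 8x − 2·(30 + 5x) = 16.
Collecting terms: −2x + 20 = 16, so −2x = −4, so x = 2.
Then 2E = 30 + 5·2 = 40, so E = 20, V = 2E/4 = 10, F = 10 + 2 = 12.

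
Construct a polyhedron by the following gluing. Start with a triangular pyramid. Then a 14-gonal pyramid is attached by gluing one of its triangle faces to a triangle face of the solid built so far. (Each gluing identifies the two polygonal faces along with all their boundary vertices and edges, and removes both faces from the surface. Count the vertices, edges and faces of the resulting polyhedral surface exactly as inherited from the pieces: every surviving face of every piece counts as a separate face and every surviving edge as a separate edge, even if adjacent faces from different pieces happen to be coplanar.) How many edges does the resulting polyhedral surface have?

31

A triangular pyramid: V=4, E=6, F=4.
Attach a 14-gonal pyramid (V=15, E=28, F=15) along a 3-gon: merge 3 vertices and 3 edges, delete both glued faces → V=16, E=31, F=17.
Check: V − E + F = 16 − 31 + 17 = 2.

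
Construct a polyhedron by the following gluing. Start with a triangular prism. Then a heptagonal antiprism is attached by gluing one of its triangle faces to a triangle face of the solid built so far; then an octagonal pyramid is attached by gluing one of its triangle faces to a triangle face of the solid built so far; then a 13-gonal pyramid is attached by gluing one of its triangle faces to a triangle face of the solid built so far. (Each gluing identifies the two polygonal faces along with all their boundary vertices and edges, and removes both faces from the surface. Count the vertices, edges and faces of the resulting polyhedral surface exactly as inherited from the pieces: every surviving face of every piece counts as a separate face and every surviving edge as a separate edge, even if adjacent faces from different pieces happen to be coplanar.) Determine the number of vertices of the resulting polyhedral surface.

34

A triangular prism: V=6, E=9, F=5.
Attach a heptagonal antiprism (V=14, E=28, F=16) along a 3-gon: merge 3 vertices and 3 edges, delete both glued faces → V=17, E=34, F=19.
Attach an octagonal pyramid (V=9, E=16, F=9) along a 3-gon: merge 3 vertices and 3 edges, delete both glued faces → V=23, E=47, F=26.
Attach a 13-gonal pyramid (V=14, E=26, F=14) along a 3-gon: merge 3 vertices and 3 edges, delete both glued faces → V=34, E=70, F=38.
Check: V − E + F = 34 − 70 + 38 = 2.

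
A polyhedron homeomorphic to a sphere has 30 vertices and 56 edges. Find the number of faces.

28

Here V − E + F = 2.
F = 2 − V + E = 2 − 30 + 56 = 28.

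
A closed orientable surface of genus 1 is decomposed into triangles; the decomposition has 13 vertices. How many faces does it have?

26

χ = 2 − 2·1 = 0, and every face is a triangle so 3F = 2E.
V − E + F = 0 with E = 3F/2 gives 13 − (3/2 − 1)·F = 0, so F = 26 and E = 39.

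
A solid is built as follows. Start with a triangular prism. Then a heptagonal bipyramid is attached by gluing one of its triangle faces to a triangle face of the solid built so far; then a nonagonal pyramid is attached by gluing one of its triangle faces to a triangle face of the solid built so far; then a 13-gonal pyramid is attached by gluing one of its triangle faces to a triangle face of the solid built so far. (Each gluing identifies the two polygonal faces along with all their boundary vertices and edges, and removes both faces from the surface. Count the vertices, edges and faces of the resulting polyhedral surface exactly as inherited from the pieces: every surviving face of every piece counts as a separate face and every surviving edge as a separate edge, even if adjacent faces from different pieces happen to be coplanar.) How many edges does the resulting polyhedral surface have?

A triangular prism: V=6, E=9, F=5.
Attach a heptagonal bipyramid (V=9, E=21, F=14) along a 3-gon: merge 3 vertices and 3 edges, delete both glued faces → V=12, E=27, F=17.
Attach a nonagonal pyramid (V=10, E=18, F=10) along a 3-gon: merge 3 vertices and 3 edges, delete both glued faces → V=19, E=42, F=25.
Attach a 13-gonal pyramid (V=14, E=26, F=14) along a 3-gon: merge 3 vertices and 3 edges, delete both glued faces → V=30, E=65, F=37.
Check: V − E + F = 30 − 65 + 37 = 2.

65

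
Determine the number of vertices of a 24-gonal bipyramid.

A bipyramid over an n-gon has 2n triangular faces and n + 2 vertices: V = 24 + 2 = 26, E = 3·24 = 72, F = 2·24 = 48.

26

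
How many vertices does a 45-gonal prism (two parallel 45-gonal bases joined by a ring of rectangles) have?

A prism on an n-gon has two n-gon bases and n rectangular sides: V = 2·45 = 90, E = 3·45 = 135, F = 45 + 2 = 47.
Check: V − E + F = 90 − 135 + 47 = 2.

90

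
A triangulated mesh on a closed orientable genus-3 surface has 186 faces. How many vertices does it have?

χ = 2 − 2·3 = -4, and every face is a triangle so 3F = 2E.
E = 3·186/2 = 279. Then V = -4 + E − F = -4 + 279 − 186 = 89.

89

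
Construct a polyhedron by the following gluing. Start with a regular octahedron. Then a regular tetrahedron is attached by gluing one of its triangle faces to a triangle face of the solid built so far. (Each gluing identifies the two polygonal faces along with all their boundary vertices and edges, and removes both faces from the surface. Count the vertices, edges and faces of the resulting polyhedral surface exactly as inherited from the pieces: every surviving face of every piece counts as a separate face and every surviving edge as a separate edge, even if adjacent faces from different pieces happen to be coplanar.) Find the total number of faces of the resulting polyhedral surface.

A regular octahedron: V=6, E=12, F=8.
Attach a regular tetrahedron (V=4, E=6, F=4) along a 3-gon: merge 3 vertices and 3 edges, delete both glued faces → V=7, E=15, F=10.
Check: V − E + F = 7 − 15 + 10 = 2.

10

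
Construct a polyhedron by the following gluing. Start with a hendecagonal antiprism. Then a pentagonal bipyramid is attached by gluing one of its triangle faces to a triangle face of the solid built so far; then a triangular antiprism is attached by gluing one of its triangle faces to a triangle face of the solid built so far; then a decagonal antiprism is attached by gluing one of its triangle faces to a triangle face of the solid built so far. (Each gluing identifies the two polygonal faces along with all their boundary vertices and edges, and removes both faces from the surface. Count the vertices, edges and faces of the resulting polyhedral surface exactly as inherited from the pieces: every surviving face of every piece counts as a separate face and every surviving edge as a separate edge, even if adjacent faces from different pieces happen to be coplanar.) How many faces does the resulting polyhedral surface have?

A hendecagonal antiprism: V=22, E=44, F=24.
Attach a pentagonal bipyramid (V=7, E=15, F=10) along a 3-gon: merge 3 vertices and 3 edges, delete both glued faces → V=26, E=56, F=32.
Attach a triangular antiprism (V=6, E=12, F=8) along a 3-gon: merge 3 vertices and 3 edges, delete both glued faces → V=29, E=65, F=38.
Attach a decagonal antiprism (V=20, E=40, F=22) along a 3-gon: merge 3 vertices and 3 edges, delete both glued faces → V=46, E=102, F=58.
Check: V − E + F = 46 − 102 + 58 = 2.

58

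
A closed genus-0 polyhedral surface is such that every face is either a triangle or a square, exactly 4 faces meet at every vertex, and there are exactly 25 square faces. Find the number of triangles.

Let x be the number of triangles; then F = 25 + x.
Edge–face incidences: 2E = 4·25 + 3·x = 100 + 3x.
Every vertex has degree 4, so 4V = 2E.
Euler: V − E + F = 2 ⇒ (2E)/4 − E + (25 + x) = 2.
Multiply by 8: 2·(2E) − 4·(2E) + 8·(25 + x) = 16, i.e. 200 + 8x − 2·(100 + 3x) = 16.
Collecting terms: 2x = 16, so x = 8.
Then 2E = 100 + 3·8 = 124, so E = 62, V = 2E/4 = 31, F = 25 + 8 = 33.

8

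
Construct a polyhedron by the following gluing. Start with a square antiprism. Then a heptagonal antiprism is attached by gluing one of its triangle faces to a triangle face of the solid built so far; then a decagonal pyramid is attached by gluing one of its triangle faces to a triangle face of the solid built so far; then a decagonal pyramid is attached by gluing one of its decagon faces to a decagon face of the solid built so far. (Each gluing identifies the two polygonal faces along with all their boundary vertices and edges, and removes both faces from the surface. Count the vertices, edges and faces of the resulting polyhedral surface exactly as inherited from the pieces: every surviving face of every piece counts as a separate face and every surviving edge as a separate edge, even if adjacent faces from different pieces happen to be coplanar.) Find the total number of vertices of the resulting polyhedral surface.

28

A square antiprism: V=8, E=16, F=10.
Attach a heptagonal antiprism (V=14, E=28, F=16) along a 3-gon: merge 3 vertices and 3 edges, delete both glued faces → V=19, E=41, F=24.
Attach a decagonal pyramid (V=11, E=20, F=11) along a 3-gon: merge 3 vertices and 3 edges, delete both glued faces → V=27, E=58, F=33.
Attach a decagonal pyramid (V=11, E=20, F=11) along a 10-gon: merge 10 vertices and 10 edges, delete both glued faces → V=28, E=68, F=42.
Check: V − E + F = 28 − 68 + 42 = 2.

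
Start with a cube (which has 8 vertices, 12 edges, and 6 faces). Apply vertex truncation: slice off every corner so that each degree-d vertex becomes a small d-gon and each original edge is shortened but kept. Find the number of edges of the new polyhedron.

36

Truncation replaces each original edge-end by a new vertex, so V′ = 2E = 24.
Each original edge survives, and each old vertex of degree d contributes d new edges; summing degrees gives Σd = 2E, so E′ = E + 2E = 3E = 36.
Each original face survives and each original vertex becomes one new face: F′ = F + V = 14.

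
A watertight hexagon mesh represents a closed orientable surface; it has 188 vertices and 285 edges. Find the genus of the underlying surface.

Every face is a hexagon and each edge borders two faces, so 6F = 2·285, giving F = 95.
χ = V − E + F = 188 − 285 + 95 = -2.
For a closed orientable surface χ = 2 − 2g, so g = (2 − (-2))/2 = 2.

2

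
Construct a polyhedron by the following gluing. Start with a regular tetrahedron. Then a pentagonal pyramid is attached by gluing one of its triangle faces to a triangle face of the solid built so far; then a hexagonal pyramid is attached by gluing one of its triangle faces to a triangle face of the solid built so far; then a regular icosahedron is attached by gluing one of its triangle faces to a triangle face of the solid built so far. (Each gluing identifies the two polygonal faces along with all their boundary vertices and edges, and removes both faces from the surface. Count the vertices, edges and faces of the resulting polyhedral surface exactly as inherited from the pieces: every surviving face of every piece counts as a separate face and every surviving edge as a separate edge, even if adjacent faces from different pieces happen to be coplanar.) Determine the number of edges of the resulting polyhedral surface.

49

A regular tetrahedron: V=4, E=6, F=4.
Attach a pentagonal pyramid (V=6, E=10, F=6) along a 3-gon: merge 3 vertices and 3 edges, delete both glued faces → V=7, E=13, F=8.
Attach a hexagonal pyramid (V=7, E=12, F=7) along a 3-gon: merge 3 vertices and 3 edges, delete both glued faces → V=11, E=22, F=13.
Attach a regular icosahedron (V=12, E=30, F=20) along a 3-gon: merge 3 vertices and 3 edges, delete both glued faces → V=20, E=49, F=31.
Check: V − E + F = 20 − 49 + 31 = 2.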